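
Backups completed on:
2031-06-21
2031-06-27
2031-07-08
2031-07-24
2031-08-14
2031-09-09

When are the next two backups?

2031-10-10, 2031-11-15

The spacing grows by 5 each time: 6, 11, 16, 21, 26 days.
Next gap: 31 days. 2031-09-09 + 31 days = 2031-10-10.
Next gap: 36 days. 2031-10-10 + 36 days = 2031-11-15.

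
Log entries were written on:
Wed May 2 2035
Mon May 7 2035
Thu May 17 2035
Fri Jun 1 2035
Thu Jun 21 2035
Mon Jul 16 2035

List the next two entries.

Wed Aug 15 2035, Wed Sep 19 2035

The spacing grows by 5 each time: 5, 10, 15, 20, 25 days.
Next gap: 30 days. Mon Jul 16 2035 + 30 days = Wed Aug 15 2035.
Next gap: 35 days. Wed Aug 15 2035 + 35 days = Wed Sep 19 2035.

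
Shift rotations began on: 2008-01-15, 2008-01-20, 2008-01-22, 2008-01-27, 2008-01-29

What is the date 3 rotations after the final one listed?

Every event lands on a Tuesday or Sunday (gaps cycle 5, 2, 5, 2).
So the schedule is: every Tuesday and Sunday.
The following Sunday is 2008-02-03.
Next Tuesday: 2008-02-05.
Next Sunday: 2008-02-10.

2008-02-10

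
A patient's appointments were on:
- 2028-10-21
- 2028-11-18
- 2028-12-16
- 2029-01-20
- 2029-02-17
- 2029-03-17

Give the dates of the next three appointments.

These are Saturdays at 28- or 35-day spacing (28, 28, 35, 28, 28).
The pattern: 3rd Saturday of the month.
April 2029 — 3rd Saturday is 2029-04-21.
May 2029 — 3rd Saturday is 2029-05-19.
June 2029 — 3rd Saturday is 2029-06-16.

2029-04-21, 2029-05-19, 2029-06-16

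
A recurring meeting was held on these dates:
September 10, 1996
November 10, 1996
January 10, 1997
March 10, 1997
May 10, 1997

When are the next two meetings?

Gaps: 61, 61, 59, 61 days — not constant. Every event is on the 10th of the month.
Pattern: the 10th of every 2 months.
July 1997: July 10, 1997.
September 1997: September 10, 1997.

July 10, 1997; September 10, 1997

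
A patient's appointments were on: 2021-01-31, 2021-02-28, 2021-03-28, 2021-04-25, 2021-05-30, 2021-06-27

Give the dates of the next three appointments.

2021-07-25, 2021-08-29, 2021-09-26

Every date is a Sunday; gaps 28, 28, 28, 35, 28 days.
Each is the last Sunday of its month (at least one falls on the 29th or later, ruling out '4th Sunday').
Last Sunday of July 2021: 2021-07-25.
August 2021 ends with Sunday 2021-08-29.
September 2021 ends with Sunday 2021-09-26.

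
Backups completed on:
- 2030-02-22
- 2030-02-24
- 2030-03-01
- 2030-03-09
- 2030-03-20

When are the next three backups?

Gaps: 2, 5, 8, 11 days — each gap is 3 larger than the previous one.
Next gap: 14 days. 2030-03-20 + 14 days = 2030-04-03.
Next gap: 17 days. 2030-04-03 + 17 days = 2030-04-20.
Next gap: 20 days. 2030-04-20 + 20 days = 2030-05-10.

2030-04-03, 2030-04-20, 2030-05-10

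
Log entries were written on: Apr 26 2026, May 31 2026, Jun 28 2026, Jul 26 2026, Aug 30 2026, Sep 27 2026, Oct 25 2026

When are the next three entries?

Nov 29 2026, Dec 27 2026, Jan 31 2027

These are Sundays with 35, 28, 28, 35, 28, 28-day gaps.
Each is the final Sunday of its month — May 31 2026 is past the 28th, so '4th Sunday' doesn't fit.
November 2026 ends with Sunday Nov 29 2026.
December 2026 ends with Sunday Dec 27 2026.
Last Sunday of January 2027: Jan 31 2027.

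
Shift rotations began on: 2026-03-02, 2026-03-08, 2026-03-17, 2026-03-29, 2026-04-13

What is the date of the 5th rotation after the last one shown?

2026-08-11

Gaps: 6, 9, 12, 15 days — each gap is 3 larger than the previous one.
Next gap: 18 days. 2026-04-13 + 18 days = 2026-05-01.
Next gap: 21 days. 2026-05-01 + 21 days = 2026-05-22.
Next gap: 24 days. 2026-05-22 + 24 days = 2026-06-15.
Next gap: 27 days. 2026-06-15 + 27 days = 2026-07-12.
Next gap: 30 days. 2026-07-12 + 30 days = 2026-08-11.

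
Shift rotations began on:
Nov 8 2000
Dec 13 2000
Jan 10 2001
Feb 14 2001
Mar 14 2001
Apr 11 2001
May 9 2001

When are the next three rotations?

These are Wednesdays at 28- or 35-day spacing (35, 28, 35, 28, 28, 28).
The pattern: 2nd Wednesday of the month.
June 2001 — 2nd Wednesday is Jun 13 2001.
2nd Wednesday of July 2001: Jul 11 2001.
2nd Wednesday of August 2001: Aug 8 2001.

Jun 13 2001, Jul 11 2001, Aug 8 2001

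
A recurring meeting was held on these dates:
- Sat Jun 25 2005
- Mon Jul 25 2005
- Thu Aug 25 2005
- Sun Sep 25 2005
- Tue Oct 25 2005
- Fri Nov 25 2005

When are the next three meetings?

Sun Dec 25 2005, Wed Jan 25 2006, Sat Feb 25 2006

Each date is the 25th; the gaps (30, 31, 31, 30, 31) track the month lengths.
The rule is the 25th of each month.
December 2005: Sun Dec 25 2005.
January 2006: Wed Jan 25 2006.
February 2006: Sat Feb 25 2006.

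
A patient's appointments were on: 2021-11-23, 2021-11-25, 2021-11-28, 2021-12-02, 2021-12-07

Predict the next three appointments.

Intervals are 2, 3, 4, 5 days — an arithmetic progression with common difference 1.
Next gap: 6 days. 2021-12-07 + 6 days = 2021-12-13.
Next gap: 7 days. 2021-12-13 + 7 days = 2021-12-20.
Next gap: 8 days. 2021-12-20 + 8 days = 2021-12-28.

2021-12-13, 2021-12-20, 2021-12-28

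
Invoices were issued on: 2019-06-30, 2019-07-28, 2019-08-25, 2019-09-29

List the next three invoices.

2019-10-27, 2019-11-24, 2019-12-29

All Sundays; the gaps (28, 28, 35) vary with month length.
This is the last Sunday of each month.
October 2019 ends with Sunday 2019-10-27.
Last Sunday of November 2019: 2019-11-24.
Last Sunday of December 2019: 2019-12-29.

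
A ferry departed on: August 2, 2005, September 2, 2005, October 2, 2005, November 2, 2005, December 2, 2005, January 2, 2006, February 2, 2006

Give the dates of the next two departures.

March 2, 2006; April 2, 2006

Each date is the 2nd; the gaps (31, 30, 31, 30, 31, 31) track the month lengths.
The rule is the 2nd of each month.
Next: March 2006 → March 2, 2006.
Next: April 2006 → April 2, 2006.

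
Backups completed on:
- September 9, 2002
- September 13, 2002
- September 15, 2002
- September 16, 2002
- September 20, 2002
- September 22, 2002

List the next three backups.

September 23, 2002; September 27, 2002; September 29, 2002

The gap pattern 4, 2, 1, 4, 2 repeats every 3 events.
These are the Mondays, Fridays and Sundays of each week.
Next Monday: September 23, 2002.
Next Friday: September 27, 2002.
The following Sunday is September 29, 2002.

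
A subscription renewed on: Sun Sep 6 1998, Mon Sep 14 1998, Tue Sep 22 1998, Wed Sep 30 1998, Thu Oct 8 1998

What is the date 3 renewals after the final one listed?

Gaps between consecutive events: 8, 8, 8, 8 days — a constant 8-day interval.
Thu Oct 8 1998 + 8 days = Fri Oct 16 1998.
Fri Oct 16 1998 + 8 days = Sat Oct 24 1998.
Sat Oct 24 1998 + 8 days = Sun Nov 1 1998.

Sun Nov 1 1998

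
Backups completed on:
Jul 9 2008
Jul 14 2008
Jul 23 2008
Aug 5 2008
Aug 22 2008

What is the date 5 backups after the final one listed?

Jan 14 2009

Gaps: 5, 9, 13, 17 days — each gap is 4 larger than the previous one.
Next gap: 21 days. Aug 22 2008 + 21 days = Sep 12 2008.
Next gap: 25 days. Sep 12 2008 + 25 days = Oct 7 2008.
Next gap: 29 days. Oct 7 2008 + 29 days = Nov 5 2008.
Next gap: 33 days. Nov 5 2008 + 33 days = Dec 8 2008.
Next gap: 37 days. Dec 8 2008 + 37 days = Jan 14 2009.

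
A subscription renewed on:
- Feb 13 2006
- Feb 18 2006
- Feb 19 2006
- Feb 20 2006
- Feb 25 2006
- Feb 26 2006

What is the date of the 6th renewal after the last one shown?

Mar 12 2006

Every event lands on a Monday or Saturday or Sunday (gaps cycle 5, 1, 1, 5, 1).
So the schedule is: every Monday, Saturday and Sunday.
Next Monday: Feb 27 2006.
Next Saturday: Mar 4 2006.
Next Sunday: Mar 5 2006.
The following Monday is Mar 6 2006.
Next Saturday: Mar 11 2006.
The following Sunday is Mar 12 2006.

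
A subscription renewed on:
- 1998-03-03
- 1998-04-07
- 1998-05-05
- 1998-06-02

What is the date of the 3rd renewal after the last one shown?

All dates are Tuesdays, 35, 28, 28 days apart.
Specifically, the 1st Tuesday of each month.
July 1998 — 1st Tuesday is 1998-07-07.
August 1998 — 1st Tuesday is 1998-08-04.
1st Tuesday of September 1998: 1998-09-01.

1998-09-01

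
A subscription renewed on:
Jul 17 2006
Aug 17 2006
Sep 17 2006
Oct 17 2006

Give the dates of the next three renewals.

The day-of-month is always 17 (31, 31, 30 days between events).
So this recurs on the 17th of each month.
November 2006: Nov 17 2006.
December 2006: Dec 17 2006.
January 2007: Jan 17 2007.

Nov 17 2006, Dec 17 2006, Jan 17 2007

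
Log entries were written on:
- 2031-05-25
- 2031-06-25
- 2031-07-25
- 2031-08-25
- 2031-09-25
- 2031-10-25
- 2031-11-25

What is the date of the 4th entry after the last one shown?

Each date is the 25th; the gaps (31, 30, 31, 31, 30, 31) track the month lengths.
The rule is the 25th of each month.
Next: December 2031 → 2031-12-25.
Next: January 2032 → 2032-01-25.
Next: February 2032 → 2032-02-25.
March 2032: 2032-03-25.

2032-03-25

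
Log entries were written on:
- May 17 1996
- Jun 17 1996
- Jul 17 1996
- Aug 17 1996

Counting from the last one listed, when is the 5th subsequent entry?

Each date is the 17th; the gaps (31, 30, 31) track the month lengths.
The rule is the 17th of each month.
September 1996: Sep 17 1996.
Next: October 1996 → Oct 17 1996.
November 1996: Nov 17 1996.
Next: December 1996 → Dec 17 1996.
January 1997: Jan 17 1997.

Jan 17 1997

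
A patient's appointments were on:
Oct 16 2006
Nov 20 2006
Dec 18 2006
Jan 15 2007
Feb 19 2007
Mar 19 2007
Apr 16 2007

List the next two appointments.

May 21 2007, Jun 18 2007

Gaps: 35, 28, 28, 35, 28, 28 days — a mix of 28 and 35. Every date is a Monday.
Each is the 3rd Monday of its month.
3rd Monday of May 2007: May 21 2007.
June 2007 — 3rd Monday is Jun 18 2007.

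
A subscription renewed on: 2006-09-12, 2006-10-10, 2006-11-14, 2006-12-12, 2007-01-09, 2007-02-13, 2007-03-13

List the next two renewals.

2007-04-10, 2007-05-08

These are Tuesdays at 28- or 35-day spacing (28, 35, 28, 28, 35, 28).
The pattern: 2nd Tuesday of the month.
April 2007 — 2nd Tuesday is 2007-04-10.
May 2007 — 2nd Tuesday is 2007-05-08.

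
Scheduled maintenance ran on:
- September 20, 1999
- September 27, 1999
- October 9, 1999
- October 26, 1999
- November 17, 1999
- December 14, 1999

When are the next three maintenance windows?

January 15, 2000; February 21, 2000; April 3, 2000

Intervals are 7, 12, 17, 22, 27 days — an arithmetic progression with common difference 5.
Next gap: 32 days. December 14, 1999 + 32 days = January 15, 2000.
Next gap: 37 days. January 15, 2000 + 37 days = February 21, 2000.
Next gap: 42 days. February 21, 2000 + 42 days = April 3, 2000.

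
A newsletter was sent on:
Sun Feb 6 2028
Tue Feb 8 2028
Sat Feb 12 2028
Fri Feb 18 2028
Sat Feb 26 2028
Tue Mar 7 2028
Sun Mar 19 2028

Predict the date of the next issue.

Sun Apr 2 2028

Intervals are 2, 4, 6, 8, 10, 12 days — an arithmetic progression with common difference 2.
Next gap: 14 days. Sun Mar 19 2028 + 14 days = Sun Apr 2 2028.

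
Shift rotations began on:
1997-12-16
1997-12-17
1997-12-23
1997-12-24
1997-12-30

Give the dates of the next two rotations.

Gaps: 1, 6, 1, 6 days — not constant, but cyclic with period 2.
The events fall on every Tuesday and Wednesday.
The following Wednesday is 1997-12-31.
Next Tuesday: 1998-01-06.

1997-12-31, 1998-01-06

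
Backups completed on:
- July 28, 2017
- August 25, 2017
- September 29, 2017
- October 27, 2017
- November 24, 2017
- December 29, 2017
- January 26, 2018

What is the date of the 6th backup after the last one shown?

July 27, 2018

These are Fridays with 28, 35, 28, 28, 35, 28-day gaps.
Each is the final Friday of its month — September 29, 2017 is past the 28th, so '4th Friday' doesn't fit.
February 2018 ends with Friday February 23, 2018.
Last Friday of March 2018: March 30, 2018.
Last Friday of April 2018: April 27, 2018.
Last Friday of May 2018: May 25, 2018.
June 2018 ends with Friday June 29, 2018.
July 2018 ends with Friday July 27, 2018.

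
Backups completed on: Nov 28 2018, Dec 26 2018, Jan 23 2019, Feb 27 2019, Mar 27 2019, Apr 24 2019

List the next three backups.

May 22 2019, Jun 26 2019, Jul 24 2019

Gaps: 28, 28, 35, 28, 28 days — a mix of 28 and 35. Every date is a Wednesday.
Each is the 4th Wednesday of its month.
4th Wednesday of May 2019: May 22 2019.
June 2019 — 4th Wednesday is Jun 26 2019.
July 2019 — 4th Wednesday is Jul 24 2019.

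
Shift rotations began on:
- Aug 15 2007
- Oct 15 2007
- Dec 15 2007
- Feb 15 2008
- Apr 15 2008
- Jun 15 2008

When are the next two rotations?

Aug 15 2008, Oct 15 2008

Gaps: 61, 61, 62, 60, 61 days — not constant. Every event is on the 15th of the month.
Pattern: the 15th of every 2 months.
Next: August 2008 → Aug 15 2008.
Next: October 2008 → Oct 15 2008.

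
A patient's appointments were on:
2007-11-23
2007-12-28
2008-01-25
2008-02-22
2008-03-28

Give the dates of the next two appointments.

2008-04-25, 2008-05-23

All dates are Fridays, 35, 28, 28, 35 days apart.
Specifically, the 4th Friday of each month.
4th Friday of April 2008: 2008-04-25.
May 2008 — 4th Friday is 2008-05-23.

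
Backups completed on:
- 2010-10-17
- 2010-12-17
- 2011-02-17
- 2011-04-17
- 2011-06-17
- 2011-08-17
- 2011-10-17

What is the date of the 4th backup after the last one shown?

The day-of-month is always 17 (61, 62, 59, 61, 61, 61 days between events).
So this recurs on the 17th of every 2 months.
Next: December 2011 → 2011-12-17.
Next: February 2012 → 2012-02-17.
April 2012: 2012-04-17.
June 2012: 2012-06-17.

2012-06-17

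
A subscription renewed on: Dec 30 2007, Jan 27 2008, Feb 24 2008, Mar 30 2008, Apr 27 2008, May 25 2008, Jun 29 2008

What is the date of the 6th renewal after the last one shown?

These are Sundays with 28, 28, 35, 28, 28, 35-day gaps.
Each is the final Sunday of its month — Dec 30 2007 is past the 28th, so '4th Sunday' doesn't fit.
July 2008 ends with Sunday Jul 27 2008.
August 2008 ends with Sunday Aug 31 2008.
September 2008 ends with Sunday Sep 28 2008.
October 2008 ends with Sunday Oct 26 2008.
November 2008 ends with Sunday Nov 30 2008.
Last Sunday of December 2008: Dec 28 2008.

Dec 28 2008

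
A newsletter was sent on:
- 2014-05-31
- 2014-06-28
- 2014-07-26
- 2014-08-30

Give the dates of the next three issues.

These are Saturdays with 28, 28, 35-day gaps.
Each is the final Saturday of its month — 2014-05-31 is past the 28th, so '4th Saturday' doesn't fit.
September 2014 ends with Saturday 2014-09-27.
October 2014 ends with Saturday 2014-10-25.
November 2014 ends with Saturday 2014-11-29.

2014-09-27, 2014-10-25, 2014-11-29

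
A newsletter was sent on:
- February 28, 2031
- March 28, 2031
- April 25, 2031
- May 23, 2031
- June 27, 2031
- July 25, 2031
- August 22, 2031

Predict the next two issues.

September 26, 2031; October 24, 2031

Gaps: 28, 28, 28, 35, 28, 28 days — a mix of 28 and 35. Every date is a Friday.
Each is the 4th Friday of its month.
September 2031 — 4th Friday is September 26, 2031.
4th Friday of October 2031: October 24, 2031.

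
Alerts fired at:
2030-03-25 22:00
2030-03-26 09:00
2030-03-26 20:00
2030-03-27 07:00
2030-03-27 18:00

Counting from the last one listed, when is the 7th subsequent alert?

2030-03-30 23:00

Gaps: 11, 11, 11, 11 hours — each event is 11 hours after the previous one.
2030-03-27 18:00 + 11 h = 2030-03-28 05:00.
2030-03-28 05:00 + 11 h = 2030-03-28 16:00.
2030-03-28 16:00 + 11 h = 2030-03-29 03:00.
2030-03-29 03:00 + 11 h = 2030-03-29 14:00.
2030-03-29 14:00 + 11 h = 2030-03-30 01:00.
2030-03-30 01:00 + 11 h = 2030-03-30 12:00.
2030-03-30 12:00 + 11 h = 2030-03-30 23:00.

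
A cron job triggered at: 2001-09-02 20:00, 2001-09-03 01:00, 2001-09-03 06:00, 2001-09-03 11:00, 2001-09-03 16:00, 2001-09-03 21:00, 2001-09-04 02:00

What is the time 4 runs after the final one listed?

2001-09-04 22:00

Spacing: 5, 5, 5, 5, 5, 5 h — constant 5 h.
2001-09-04 02:00 + 5 h = 2001-09-04 07:00.
2001-09-04 07:00 + 5 h = 2001-09-04 12:00.
2001-09-04 12:00 + 5 h = 2001-09-04 17:00.
2001-09-04 17:00 + 5 h = 2001-09-04 22:00.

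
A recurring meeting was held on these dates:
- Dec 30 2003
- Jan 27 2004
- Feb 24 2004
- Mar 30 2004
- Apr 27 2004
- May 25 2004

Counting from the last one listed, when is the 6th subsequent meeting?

Nov 30 2004

Every date is a Tuesday; gaps 28, 28, 35, 28, 28 days.
Each is the last Tuesday of its month (at least one falls on the 29th or later, ruling out '4th Tuesday').
June 2004 ends with Tuesday Jun 29 2004.
July 2004 ends with Tuesday Jul 27 2004.
August 2004 ends with Tuesday Aug 31 2004.
September 2004 ends with Tuesday Sep 28 2004.
October 2004 ends with Tuesday Oct 26 2004.
Last Tuesday of November 2004: Nov 30 2004.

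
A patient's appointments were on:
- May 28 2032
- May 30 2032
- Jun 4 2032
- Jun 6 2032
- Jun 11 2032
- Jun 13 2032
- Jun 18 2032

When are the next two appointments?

Jun 20 2032, Jun 25 2032

Every event lands on a Friday or Sunday (gaps cycle 2, 5, 2, 5, 2, 5).
So the schedule is: every Friday and Sunday.
The following Sunday is Jun 20 2032.
The following Friday is Jun 25 2032.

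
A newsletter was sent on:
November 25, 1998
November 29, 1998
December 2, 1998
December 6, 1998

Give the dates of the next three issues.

Every event lands on a Wednesday or Sunday (gaps cycle 4, 3, 4).
So the schedule is: every Wednesday and Sunday.
The following Wednesday is December 9, 1998.
The following Sunday is December 13, 1998.
The following Wednesday is December 16, 1998.

December 9, 1998; December 13, 1998; December 16, 1998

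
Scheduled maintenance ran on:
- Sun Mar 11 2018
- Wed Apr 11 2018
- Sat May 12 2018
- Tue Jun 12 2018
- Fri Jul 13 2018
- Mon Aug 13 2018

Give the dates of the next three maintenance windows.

Thu Sep 13 2018, Sun Oct 14 2018, Wed Nov 14 2018

The spacing is 31, 31, 31, 31, 31 days — always 31 days.
Mon Aug 13 2018 + 31 days = Thu Sep 13 2018.
Thu Sep 13 2018 + 31 days = Sun Oct 14 2018.
Sun Oct 14 2018 + 31 days = Wed Nov 14 2018.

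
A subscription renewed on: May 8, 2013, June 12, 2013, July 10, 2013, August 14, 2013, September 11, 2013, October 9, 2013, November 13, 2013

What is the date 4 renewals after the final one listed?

All dates are Wednesdays, 35, 28, 35, 28, 28, 35 days apart.
Specifically, the 2nd Wednesday of each month.
2nd Wednesday of December 2013: December 11, 2013.
2nd Wednesday of January 2014: January 8, 2014.
February 2014 — 2nd Wednesday is February 12, 2014.
2nd Wednesday of March 2014: March 12, 2014.

March 12, 2014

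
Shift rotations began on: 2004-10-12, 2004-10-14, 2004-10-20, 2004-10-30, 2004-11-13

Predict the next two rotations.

2004-12-01, 2004-12-23

Intervals are 2, 6, 10, 14 days — an arithmetic progression with common difference 4.
Next gap: 18 days. 2004-11-13 + 18 days = 2004-12-01.
Next gap: 22 days. 2004-12-01 + 22 days = 2004-12-23.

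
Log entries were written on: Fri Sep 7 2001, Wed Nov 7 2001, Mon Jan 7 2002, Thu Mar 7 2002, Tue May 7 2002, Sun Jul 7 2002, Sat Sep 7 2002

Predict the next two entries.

The day-of-month is always 7 (61, 61, 59, 61, 61, 62 days between events).
So this recurs on the 7th of every 2 months.
Next: November 2002 → Thu Nov 7 2002.
Next: January 2003 → Tue Jan 7 2003.

Thu Nov 7 2002, Tue Jan 7 2003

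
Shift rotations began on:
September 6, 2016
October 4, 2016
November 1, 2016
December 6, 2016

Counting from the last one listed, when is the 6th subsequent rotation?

June 6, 2017

These are Tuesdays at 28- or 35-day spacing (28, 28, 35).
The pattern: 1st Tuesday of the month.
1st Tuesday of January 2017: January 3, 2017.
1st Tuesday of February 2017: February 7, 2017.
March 2017 — 1st Tuesday is March 7, 2017.
April 2017 — 1st Tuesday is April 4, 2017.
May 2017 — 1st Tuesday is May 2, 2017.
1st Tuesday of June 2017: June 6, 2017.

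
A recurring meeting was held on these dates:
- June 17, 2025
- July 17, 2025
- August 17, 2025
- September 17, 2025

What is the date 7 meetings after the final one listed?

Gaps: 30, 31, 31 days — not constant. Every event is on the 17th of the month.
Pattern: the 17th of each month.
Next: October 2025 → October 17, 2025.
Next: November 2025 → November 17, 2025.
Next: December 2025 → December 17, 2025.
Next: January 2026 → January 17, 2026.
Next: February 2026 → February 17, 2026.
Next: March 2026 → March 17, 2026.
Next: April 2026 → April 17, 2026.

April 17, 2026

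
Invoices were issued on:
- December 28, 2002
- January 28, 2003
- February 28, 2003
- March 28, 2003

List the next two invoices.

Gaps: 31, 31, 28 days — not constant. Every event is on the 28th of the month.
Pattern: the 28th of each month.
April 2003: April 28, 2003.
Next: May 2003 → May 28, 2003.

April 28, 2003; May 28, 2003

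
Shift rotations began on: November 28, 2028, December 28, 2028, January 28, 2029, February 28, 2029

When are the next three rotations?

The day-of-month is always 28 (30, 31, 31 days between events).
So this recurs on the 28th of each month.
Next: March 2029 → March 28, 2029.
Next: April 2029 → April 28, 2029.
May 2029: May 28, 2029.

March 28, 2029; April 28, 2029; May 28, 2029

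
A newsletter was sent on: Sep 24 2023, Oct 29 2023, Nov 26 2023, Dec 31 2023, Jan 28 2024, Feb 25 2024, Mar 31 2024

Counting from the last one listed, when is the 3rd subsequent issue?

Jun 30 2024

All Sundays; the gaps (35, 28, 35, 28, 28, 35) vary with month length.
This is the last Sunday of each month.
Last Sunday of April 2024: Apr 28 2024.
Last Sunday of May 2024: May 26 2024.
Last Sunday of June 2024: Jun 30 2024.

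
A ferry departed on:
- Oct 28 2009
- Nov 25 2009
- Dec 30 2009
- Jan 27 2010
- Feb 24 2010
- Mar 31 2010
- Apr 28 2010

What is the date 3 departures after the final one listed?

These are Wednesdays with 28, 35, 28, 28, 35, 28-day gaps.
Each is the final Wednesday of its month — Dec 30 2009 is past the 28th, so '4th Wednesday' doesn't fit.
Last Wednesday of May 2010: May 26 2010.
Last Wednesday of June 2010: Jun 30 2010.
Last Wednesday of July 2010: Jul 28 2010.

Jul 28 2010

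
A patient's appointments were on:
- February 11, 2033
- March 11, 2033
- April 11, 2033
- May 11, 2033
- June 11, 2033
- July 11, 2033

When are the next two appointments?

Each date is the 11th; the gaps (28, 31, 30, 31, 30) track the month lengths.
The rule is the 11th of each month.
August 2033: August 11, 2033.
September 2033: September 11, 2033.

August 11, 2033; September 11, 2033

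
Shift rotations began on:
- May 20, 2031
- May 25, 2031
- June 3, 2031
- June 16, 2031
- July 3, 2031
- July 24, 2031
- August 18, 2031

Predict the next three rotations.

Intervals are 5, 9, 13, 17, 21, 25 days — an arithmetic progression with common difference 4.
Next gap: 29 days. August 18, 2031 + 29 days = September 16, 2031.
Next gap: 33 days. September 16, 2031 + 33 days = October 19, 2031.
Next gap: 37 days. October 19, 2031 + 37 days = November 25, 2031.

September 16, 2031; October 19, 2031; November 25, 2031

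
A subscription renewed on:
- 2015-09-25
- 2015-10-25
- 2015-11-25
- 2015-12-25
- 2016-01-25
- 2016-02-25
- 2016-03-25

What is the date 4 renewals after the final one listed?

Gaps: 30, 31, 30, 31, 31, 29 days — not constant. Every event is on the 25th of the month.
Pattern: the 25th of each month.
Next: April 2016 → 2016-04-25.
Next: May 2016 → 2016-05-25.
June 2016: 2016-06-25.
July 2016: 2016-07-25.

2016-07-25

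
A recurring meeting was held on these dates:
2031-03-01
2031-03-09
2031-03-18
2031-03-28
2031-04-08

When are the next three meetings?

Gaps: 8, 9, 10, 11 days — each gap is 1 larger than the previous one.
Next gap: 12 days. 2031-04-08 + 12 days = 2031-04-20.
Next gap: 13 days. 2031-04-20 + 13 days = 2031-05-03.
Next gap: 14 days. 2031-05-03 + 14 days = 2031-05-17.

2031-04-20, 2031-05-03, 2031-05-17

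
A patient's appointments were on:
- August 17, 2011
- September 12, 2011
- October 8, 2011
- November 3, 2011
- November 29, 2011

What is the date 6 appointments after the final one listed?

Gaps between consecutive events: 26, 26, 26, 26 days — a constant 26-day interval.
November 29, 2011 + 26 days = December 25, 2011.
December 25, 2011 + 26 days = January 20, 2012.
January 20, 2012 + 26 days = February 15, 2012.
February 15, 2012 + 26 days = March 12, 2012.
March 12, 2012 + 26 days = April 7, 2012.
April 7, 2012 + 26 days = May 3, 2012.

May 3, 2012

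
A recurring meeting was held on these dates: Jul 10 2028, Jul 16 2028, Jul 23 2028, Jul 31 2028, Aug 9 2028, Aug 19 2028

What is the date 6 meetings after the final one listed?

Intervals are 6, 7, 8, 9, 10 days — an arithmetic progression with common difference 1.
Next gap: 11 days. Aug 19 2028 + 11 days = Aug 30 2028.
Next gap: 12 days. Aug 30 2028 + 12 days = Sep 11 2028.
Next gap: 13 days. Sep 11 2028 + 13 days = Sep 24 2028.
Next gap: 14 days. Sep 24 2028 + 14 days = Oct 8 2028.
Next gap: 15 days. Oct 8 2028 + 15 days = Oct 23 2028.
Next gap: 16 days. Oct 23 2028 + 16 days = Nov 8 2028.

Nov 8 2028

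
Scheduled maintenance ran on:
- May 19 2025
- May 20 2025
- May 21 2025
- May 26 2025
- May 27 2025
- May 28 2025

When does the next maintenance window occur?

Jun 2 2025

The gap pattern 1, 1, 5, 1, 1 repeats every 3 events.
These are the Mondays, Tuesdays and Wednesdays of each week.
The following Monday is Jun 2 2025.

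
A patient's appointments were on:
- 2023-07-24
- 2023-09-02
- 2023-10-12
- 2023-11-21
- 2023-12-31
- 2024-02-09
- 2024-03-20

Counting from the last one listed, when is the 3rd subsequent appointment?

Gaps between consecutive events: 40, 40, 40, 40, 40, 40 days — a constant 40-day interval.
2024-03-20 + 40 days = 2024-04-29.
2024-04-29 + 40 days = 2024-06-08.
2024-06-08 + 40 days = 2024-07-18.

2024-07-18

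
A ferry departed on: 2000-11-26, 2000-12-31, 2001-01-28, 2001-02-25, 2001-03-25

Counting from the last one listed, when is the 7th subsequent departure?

2001-10-28

These are Sundays with 35, 28, 28, 28-day gaps.
Each is the final Sunday of its month — 2000-12-31 is past the 28th, so '4th Sunday' doesn't fit.
April 2001 ends with Sunday 2001-04-29.
Last Sunday of May 2001: 2001-05-27.
June 2001 ends with Sunday 2001-06-24.
July 2001 ends with Sunday 2001-07-29.
Last Sunday of August 2001: 2001-08-26.
Last Sunday of September 2001: 2001-09-30.
October 2001 ends with Sunday 2001-10-28.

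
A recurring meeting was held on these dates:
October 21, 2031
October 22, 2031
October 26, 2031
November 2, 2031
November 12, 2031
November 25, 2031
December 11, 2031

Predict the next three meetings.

December 30, 2031; January 21, 2032; February 15, 2032

Intervals are 1, 4, 7, 10, 13, 16 days — an arithmetic progression with common difference 3.
Next gap: 19 days. December 11, 2031 + 19 days = December 30, 2031.
Next gap: 22 days. December 30, 2031 + 22 days = January 21, 2032.
Next gap: 25 days. January 21, 2032 + 25 days = February 15, 2032.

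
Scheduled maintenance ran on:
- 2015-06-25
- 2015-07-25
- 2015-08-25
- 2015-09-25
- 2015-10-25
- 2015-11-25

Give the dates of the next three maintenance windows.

2015-12-25, 2016-01-25, 2016-02-25

Each date is the 25th; the gaps (30, 31, 31, 30, 31) track the month lengths.
The rule is the 25th of each month.
December 2015: 2015-12-25.
January 2016: 2016-01-25.
Next: February 2016 → 2016-02-25.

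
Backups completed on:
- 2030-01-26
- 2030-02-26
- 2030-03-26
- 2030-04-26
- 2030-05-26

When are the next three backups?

Each date is the 26th; the gaps (31, 28, 31, 30) track the month lengths.
The rule is the 26th of each month.
Next: June 2030 → 2030-06-26.
Next: July 2030 → 2030-07-26.
Next: August 2030 → 2030-08-26.

2030-06-26, 2030-07-26, 2030-08-26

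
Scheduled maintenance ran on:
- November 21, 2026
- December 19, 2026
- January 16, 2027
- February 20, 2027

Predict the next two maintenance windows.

March 20, 2027; April 17, 2027

Gaps: 28, 28, 35 days — a mix of 28 and 35. Every date is a Saturday.
Each is the 3rd Saturday of its month.
3rd Saturday of March 2027: March 20, 2027.
3rd Saturday of April 2027: April 17, 2027.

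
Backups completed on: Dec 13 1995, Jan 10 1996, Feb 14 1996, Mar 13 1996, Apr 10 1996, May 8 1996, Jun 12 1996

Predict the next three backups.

Jul 10 1996, Aug 14 1996, Sep 11 1996

These are Wednesdays at 28- or 35-day spacing (28, 35, 28, 28, 28, 35).
The pattern: 2nd Wednesday of the month.
2nd Wednesday of July 1996: Jul 10 1996.
August 1996 — 2nd Wednesday is Aug 14 1996.
September 1996 — 2nd Wednesday is Sep 11 1996.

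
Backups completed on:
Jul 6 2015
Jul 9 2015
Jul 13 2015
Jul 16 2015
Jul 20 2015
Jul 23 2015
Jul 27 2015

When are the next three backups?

Gaps: 3, 4, 3, 4, 3, 4 days — not constant, but cyclic with period 2.
The events fall on every Monday and Thursday.
Next Thursday: Jul 30 2015.
Next Monday: Aug 3 2015.
Next Thursday: Aug 6 2015.

Jul 30 2015, Aug 3 2015, Aug 6 2015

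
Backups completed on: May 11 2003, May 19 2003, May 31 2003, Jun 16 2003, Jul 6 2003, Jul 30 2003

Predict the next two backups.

Gaps: 8, 12, 16, 20, 24 days — each gap is 4 larger than the previous one.
Next gap: 28 days. Jul 30 2003 + 28 days = Aug 27 2003.
Next gap: 32 days. Aug 27 2003 + 32 days = Sep 28 2003.

Aug 27 2003, Sep 28 2003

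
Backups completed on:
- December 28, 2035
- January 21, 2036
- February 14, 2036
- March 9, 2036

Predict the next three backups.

April 2, 2036; April 26, 2036; May 20, 2036

The spacing is 24, 24, 24 days — always 24 days.
March 9, 2036 + 24 days = April 2, 2036.
April 2, 2036 + 24 days = April 26, 2036.
April 26, 2036 + 24 days = May 20, 2036.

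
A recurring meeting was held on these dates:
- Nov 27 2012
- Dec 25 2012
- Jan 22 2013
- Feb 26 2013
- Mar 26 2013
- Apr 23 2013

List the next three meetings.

May 28 2013, Jun 25 2013, Jul 23 2013

Gaps: 28, 28, 35, 28, 28 days — a mix of 28 and 35. Every date is a Tuesday.
Each is the 4th Tuesday of its month.
May 2013 — 4th Tuesday is May 28 2013.
June 2013 — 4th Tuesday is Jun 25 2013.
4th Tuesday of July 2013: Jul 23 2013.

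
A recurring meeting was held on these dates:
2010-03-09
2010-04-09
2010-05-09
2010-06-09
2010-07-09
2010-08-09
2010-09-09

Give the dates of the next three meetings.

The day-of-month is always 9 (31, 30, 31, 30, 31, 31 days between events).
So this recurs on the 9th of each month.
October 2010: 2010-10-09.
Next: November 2010 → 2010-11-09.
December 2010: 2010-12-09.

2010-10-09, 2010-11-09, 2010-12-09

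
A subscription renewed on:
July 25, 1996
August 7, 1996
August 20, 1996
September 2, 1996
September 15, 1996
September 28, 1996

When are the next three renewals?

October 11, 1996; October 24, 1996; November 6, 1996

The spacing is 13, 13, 13, 13, 13 days — always 13 days.
September 28, 1996 + 13 days = October 11, 1996.
October 11, 1996 + 13 days = October 24, 1996.
October 24, 1996 + 13 days = November 6, 1996.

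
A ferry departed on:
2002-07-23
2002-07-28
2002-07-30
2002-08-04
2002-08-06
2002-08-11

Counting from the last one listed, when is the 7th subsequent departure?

The gap pattern 5, 2, 5, 2, 5 repeats every 2 events.
These are the Tuesdays and Sundays of each week.
Next Tuesday: 2002-08-13.
The following Sunday is 2002-08-18.
The following Tuesday is 2002-08-20.
Next Sunday: 2002-08-25.
The following Tuesday is 2002-08-27.
Next Sunday: 2002-09-01.
The following Tuesday is 2002-09-03.

2002-09-03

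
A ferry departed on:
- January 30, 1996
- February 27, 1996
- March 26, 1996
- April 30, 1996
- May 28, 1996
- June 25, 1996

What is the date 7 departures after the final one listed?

These are Tuesdays with 28, 28, 35, 28, 28-day gaps.
Each is the final Tuesday of its month — January 30, 1996 is past the 28th, so '4th Tuesday' doesn't fit.
Last Tuesday of July 1996: July 30, 1996.
Last Tuesday of August 1996: August 27, 1996.
Last Tuesday of September 1996: September 24, 1996.
Last Tuesday of October 1996: October 29, 1996.
November 1996 ends with Tuesday November 26, 1996.
Last Tuesday of December 1996: December 31, 1996.
Last Tuesday of January 1997: January 28, 1997.

January 28, 1997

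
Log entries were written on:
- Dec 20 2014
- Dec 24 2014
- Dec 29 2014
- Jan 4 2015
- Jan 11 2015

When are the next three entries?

Jan 19 2015, Jan 28 2015, Feb 7 2015

Intervals are 4, 5, 6, 7 days — an arithmetic progression with common difference 1.
Next gap: 8 days. Jan 11 2015 + 8 days = Jan 19 2015.
Next gap: 9 days. Jan 19 2015 + 9 days = Jan 28 2015.
Next gap: 10 days. Jan 28 2015 + 10 days = Feb 7 2015.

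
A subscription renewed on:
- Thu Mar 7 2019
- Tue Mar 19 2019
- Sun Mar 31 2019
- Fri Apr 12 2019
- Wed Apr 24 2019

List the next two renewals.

Gaps between consecutive events: 12, 12, 12, 12 days — a constant 12-day interval.
Wed Apr 24 2019 + 12 days = Mon May 6 2019.
Mon May 6 2019 + 12 days = Sat May 18 2019.

Mon May 6 2019, Sat May 18 2019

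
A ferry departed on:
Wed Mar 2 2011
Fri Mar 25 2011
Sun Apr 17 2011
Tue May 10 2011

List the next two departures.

Every event comes 23 days after the last (23, 23, 23).
Tue May 10 2011 + 23 days = Thu Jun 2 2011.
Thu Jun 2 2011 + 23 days = Sat Jun 25 2011.

Thu Jun 2 2011, Sat Jun 25 2011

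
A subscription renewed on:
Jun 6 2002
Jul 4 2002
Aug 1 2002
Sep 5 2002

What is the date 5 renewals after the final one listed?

Feb 6 2003

Gaps: 28, 28, 35 days — a mix of 28 and 35. Every date is a Thursday.
Each is the 1st Thursday of its month.
October 2002 — 1st Thursday is Oct 3 2002.
1st Thursday of November 2002: Nov 7 2002.
1st Thursday of December 2002: Dec 5 2002.
1st Thursday of January 2003: Jan 2 2003.
1st Thursday of February 2003: Feb 6 2003.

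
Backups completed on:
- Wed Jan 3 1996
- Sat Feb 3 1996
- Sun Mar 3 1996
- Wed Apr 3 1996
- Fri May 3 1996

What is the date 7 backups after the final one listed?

The day-of-month is always 3 (31, 29, 31, 30 days between events).
So this recurs on the 3rd of each month.
June 1996: Mon Jun 3 1996.
Next: July 1996 → Wed Jul 3 1996.
August 1996: Sat Aug 3 1996.
Next: September 1996 → Tue Sep 3 1996.
Next: October 1996 → Thu Oct 3 1996.
Next: November 1996 → Sun Nov 3 1996.
Next: December 1996 → Tue Dec 3 1996.

Tue Dec 3 1996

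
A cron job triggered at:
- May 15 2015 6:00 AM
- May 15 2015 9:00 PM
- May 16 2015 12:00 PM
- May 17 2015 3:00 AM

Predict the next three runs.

The interval is a steady 15 hours (15, 15, 15).
May 17 2015 3:00 AM + 15 h = May 17 2015 6:00 PM.
May 17 2015 6:00 PM + 15 h = May 18 2015 9:00 AM.
May 18 2015 9:00 AM + 15 h = May 19 2015 12:00 AM.

May 17 2015 6:00 PM, May 18 2015 9:00 AM, May 19 2015 12:00 AM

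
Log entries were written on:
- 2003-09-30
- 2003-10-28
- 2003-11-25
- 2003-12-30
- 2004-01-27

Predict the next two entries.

These are Tuesdays with 28, 28, 35, 28-day gaps.
Each is the final Tuesday of its month — 2003-09-30 is past the 28th, so '4th Tuesday' doesn't fit.
Last Tuesday of February 2004: 2004-02-24.
March 2004 ends with Tuesday 2004-03-30.

2004-02-24, 2004-03-30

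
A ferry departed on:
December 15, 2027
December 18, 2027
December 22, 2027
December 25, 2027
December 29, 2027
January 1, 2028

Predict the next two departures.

January 5, 2028; January 8, 2028

Gaps: 3, 4, 3, 4, 3 days — not constant, but cyclic with period 2.
The events fall on every Wednesday and Saturday.
The following Wednesday is January 5, 2028.
The following Saturday is January 8, 2028.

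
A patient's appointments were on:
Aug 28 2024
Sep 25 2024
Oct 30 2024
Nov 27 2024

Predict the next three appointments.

Dec 25 2024, Jan 29 2025, Feb 26 2025

Every date is a Wednesday; gaps 28, 35, 28 days.
Each is the last Wednesday of its month (at least one falls on the 29th or later, ruling out '4th Wednesday').
December 2024 ends with Wednesday Dec 25 2024.
Last Wednesday of January 2025: Jan 29 2025.
February 2025 ends with Wednesday Feb 26 2025.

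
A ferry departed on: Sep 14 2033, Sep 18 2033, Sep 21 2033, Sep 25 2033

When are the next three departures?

Gaps: 4, 3, 4 days — not constant, but cyclic with period 2.
The events fall on every Wednesday and Sunday.
Next Wednesday: Sep 28 2033.
Next Sunday: Oct 2 2033.
Next Wednesday: Oct 5 2033.

Sep 28 2033, Oct 2 2033, Oct 5 2033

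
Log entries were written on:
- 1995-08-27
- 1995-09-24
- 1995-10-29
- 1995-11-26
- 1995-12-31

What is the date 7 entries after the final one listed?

Every date is a Sunday; gaps 28, 35, 28, 35 days.
Each is the last Sunday of its month (at least one falls on the 29th or later, ruling out '4th Sunday').
January 1996 ends with Sunday 1996-01-28.
Last Sunday of February 1996: 1996-02-25.
Last Sunday of March 1996: 1996-03-31.
Last Sunday of April 1996: 1996-04-28.
May 1996 ends with Sunday 1996-05-26.
June 1996 ends with Sunday 1996-06-30.
Last Sunday of July 1996: 1996-07-28.

1996-07-28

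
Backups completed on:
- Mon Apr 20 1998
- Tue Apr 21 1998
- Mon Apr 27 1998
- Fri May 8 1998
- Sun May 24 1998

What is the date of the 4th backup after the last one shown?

The spacing grows by 5 each time: 1, 6, 11, 16 days.
Next gap: 21 days. Sun May 24 1998 + 21 days = Sun Jun 14 1998.
Next gap: 26 days. Sun Jun 14 1998 + 26 days = Fri Jul 10 1998.
Next gap: 31 days. Fri Jul 10 1998 + 31 days = Mon Aug 10 1998.
Next gap: 36 days. Mon Aug 10 1998 + 36 days = Tue Sep 15 1998.

Tue Sep 15 1998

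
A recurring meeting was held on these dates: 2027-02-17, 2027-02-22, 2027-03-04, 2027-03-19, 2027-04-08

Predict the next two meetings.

Gaps: 5, 10, 15, 20 days — each gap is 5 larger than the previous one.
Next gap: 25 days. 2027-04-08 + 25 days = 2027-05-03.
Next gap: 30 days. 2027-05-03 + 30 days = 2027-06-02.

2027-05-03, 2027-06-02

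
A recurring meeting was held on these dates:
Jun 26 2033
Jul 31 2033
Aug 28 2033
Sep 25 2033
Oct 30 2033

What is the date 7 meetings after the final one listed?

Every date is a Sunday; gaps 35, 28, 28, 35 days.
Each is the last Sunday of its month (at least one falls on the 29th or later, ruling out '4th Sunday').
November 2033 ends with Sunday Nov 27 2033.
Last Sunday of December 2033: Dec 25 2033.
Last Sunday of January 2034: Jan 29 2034.
Last Sunday of February 2034: Feb 26 2034.
Last Sunday of March 2034: Mar 26 2034.
Last Sunday of April 2034: Apr 30 2034.
Last Sunday of May 2034: May 28 2034.

May 28 2034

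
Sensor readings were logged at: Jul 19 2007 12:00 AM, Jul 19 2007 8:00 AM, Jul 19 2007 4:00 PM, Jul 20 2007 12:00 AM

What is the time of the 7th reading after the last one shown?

Jul 22 2007 8:00 AM

Gaps: 8, 8, 8 hours — each event is 8 hours after the previous one.
Jul 20 2007 12:00 AM + 8 h = Jul 20 2007 8:00 AM.
Jul 20 2007 8:00 AM + 8 h = Jul 20 2007 4:00 PM.
Jul 20 2007 4:00 PM + 8 h = Jul 21 2007 12:00 AM.
Jul 21 2007 12:00 AM + 8 h = Jul 21 2007 8:00 AM.
Jul 21 2007 8:00 AM + 8 h = Jul 21 2007 4:00 PM.
Jul 21 2007 4:00 PM + 8 h = Jul 22 2007 12:00 AM.
Jul 22 2007 12:00 AM + 8 h = Jul 22 2007 8:00 AM.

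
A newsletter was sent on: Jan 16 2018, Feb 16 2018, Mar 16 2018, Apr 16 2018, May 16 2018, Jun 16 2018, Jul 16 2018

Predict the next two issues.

Each date is the 16th; the gaps (31, 28, 31, 30, 31, 30) track the month lengths.
The rule is the 16th of each month.
Next: August 2018 → Aug 16 2018.
September 2018: Sep 16 2018.

Aug 16 2018, Sep 16 2018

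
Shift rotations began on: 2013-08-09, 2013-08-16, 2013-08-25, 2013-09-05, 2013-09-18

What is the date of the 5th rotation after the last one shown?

Gaps: 7, 9, 11, 13 days — each gap is 2 larger than the previous one.
Next gap: 15 days. 2013-09-18 + 15 days = 2013-10-03.
Next gap: 17 days. 2013-10-03 + 17 days = 2013-10-20.
Next gap: 19 days. 2013-10-20 + 19 days = 2013-11-08.
Next gap: 21 days. 2013-11-08 + 21 days = 2013-11-29.
Next gap: 23 days. 2013-11-29 + 23 days = 2013-12-22.

2013-12-22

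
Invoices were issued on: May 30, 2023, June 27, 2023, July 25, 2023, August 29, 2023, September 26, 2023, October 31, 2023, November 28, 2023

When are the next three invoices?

Every date is a Tuesday; gaps 28, 28, 35, 28, 35, 28 days.
Each is the last Tuesday of its month (at least one falls on the 29th or later, ruling out '4th Tuesday').
December 2023 ends with Tuesday December 26, 2023.
Last Tuesday of January 2024: January 30, 2024.
February 2024 ends with Tuesday February 27, 2024.

December 26, 2023; January 30, 2024; February 27, 2024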